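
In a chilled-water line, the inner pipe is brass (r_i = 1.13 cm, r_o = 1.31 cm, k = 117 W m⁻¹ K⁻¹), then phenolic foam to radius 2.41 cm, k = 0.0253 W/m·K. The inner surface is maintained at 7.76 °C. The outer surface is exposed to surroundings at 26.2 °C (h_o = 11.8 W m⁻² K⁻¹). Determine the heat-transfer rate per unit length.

Series thermal resistances, inner to outer:
  R'_brass = ln(0.0131/0.0113)/(2πk) = 0.1478/(2π·117) = 2.011×10^-4 m·K/W
  R'_phenolic foam = ln(0.0241/0.0131)/(2πk) = 0.6096/(2π·0.0253) = 3.835 m·K/W
  R'_conv,out = 1/(2πr h) = 1/(2π·0.0241·11.8) = 0.5597 m·K/W
ΣR = 2.011×10^-4 + 3.835 + 0.5597 = 4.395 m·K/W
Q' = ΔT/ΣR = (7.76 °C − 26.2 °C)/4.395 = -4.20 W/m
(Negative Q' ⇒ heat flows inward; heat gain = 4.20 W/m.)

Q' = 4.20 W/m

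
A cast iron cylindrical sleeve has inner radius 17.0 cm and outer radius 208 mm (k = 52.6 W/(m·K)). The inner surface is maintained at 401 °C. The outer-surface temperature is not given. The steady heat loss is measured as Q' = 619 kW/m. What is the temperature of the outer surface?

Series resistances:
  R'_cast iron = ln(0.208/0.170)/(2πk) = 0.2017/(2π·52.6) = 6.104×10^-4 m·K/W
ΣR = 6.104×10^-4 m·K/W
ΔT = Q'·ΣR = 6.19×10^5 × 6.104×10^-4 = 377.8 K
Heat flows outward, so T_out = T_in − ΔT = 401 − 377.8 = 23.2 °C

T_out = 23.2 °C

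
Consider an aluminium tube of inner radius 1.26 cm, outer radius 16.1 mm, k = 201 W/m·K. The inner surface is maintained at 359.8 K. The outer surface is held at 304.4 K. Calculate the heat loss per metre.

Q' = 2πk·ΔT/ln(r₂/r₁) = 2π × 201 × 55.4 / ln(0.0161/0.0126) = 2.85×10^5 W/m

Q' = 285 kW/m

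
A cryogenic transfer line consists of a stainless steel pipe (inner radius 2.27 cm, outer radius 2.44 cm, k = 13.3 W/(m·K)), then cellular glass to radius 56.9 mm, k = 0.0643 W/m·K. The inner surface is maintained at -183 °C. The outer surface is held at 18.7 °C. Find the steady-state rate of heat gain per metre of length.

Series thermal resistances, inner to outer:
  R'_stainless steel = ln(0.0244/0.0227)/(2πk) = 0.07222/(2π·13.3) = 8.642×10^-4 m·K/W
  R'_cellular glass = ln(0.0569/0.0244)/(2πk) = 0.8467/(2π·0.0643) = 2.096 m·K/W
ΣR = 8.642×10^-4 + 2.096 = 2.097 m·K/W
Q' = ΔT/ΣR = (-183 °C − 18.7 °C)/2.097 = -96.2 W/m
(Negative Q' ⇒ heat flows inward; heat gain = 96.2 W/m.)

Q' = 96.2 W/m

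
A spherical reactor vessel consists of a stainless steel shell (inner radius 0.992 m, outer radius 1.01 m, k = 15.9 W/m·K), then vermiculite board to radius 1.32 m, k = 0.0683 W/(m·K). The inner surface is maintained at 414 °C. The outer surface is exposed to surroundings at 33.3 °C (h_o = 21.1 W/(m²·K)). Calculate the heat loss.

Q = 1390 W

Resistance network (inner→outer):
  R_stainless steel = (1/0.992 − 1/1.01)/(4πk) = 0.01797/(4π·15.9) = 8.992×10^-5 K/W
  R_vermiculite board = (1/1.01 − 1/1.32)/(4πk) = 0.2325/(4π·0.0683) = 0.2709 K/W
  R_conv,out = 1/(4πr²h) = 1/(4π·1.32²·21.1) = 0.002165 K/W
ΣR = 8.992×10^-5 + 0.2709 + 0.002165 = 0.2732 K/W
Q = ΔT/ΣR = (414 °C − 33.3 °C)/0.2732 = 1390 W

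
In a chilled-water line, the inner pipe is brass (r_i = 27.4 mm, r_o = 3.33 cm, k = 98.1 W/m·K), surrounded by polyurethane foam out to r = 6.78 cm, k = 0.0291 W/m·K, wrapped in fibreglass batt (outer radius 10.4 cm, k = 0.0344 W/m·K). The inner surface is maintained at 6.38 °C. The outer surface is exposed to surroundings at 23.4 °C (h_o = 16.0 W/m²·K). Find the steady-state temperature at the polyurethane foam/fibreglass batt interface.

T = 17.5 °C

Series thermal resistances, inner to outer:
  R'_brass = ln(0.0333/0.0274)/(2πk) = 0.1950/(2π·98.1) = 3.164×10^-4 m·K/W
  R'_polyurethane foam = ln(0.0678/0.0333)/(2πk) = 0.7110/(2π·0.0291) = 3.889 m·K/W
  R'_fibreglass batt = ln(0.104/0.0678)/(2πk) = 0.4278/(2π·0.0344) = 1.979 m·K/W
  R'_conv,out = 1/(2πr h) = 1/(2π·0.104·16.0) = 0.09565 m·K/W
ΣR = 3.164×10^-4 + 3.889 + 1.979 + 0.09565 = 5.964 m·K/W
Q' = ΔT/ΣR = (6.38 °C − 23.4 °C)/5.964 = -2.854 W/m
From the inner boundary to the polyurethane foam/fibreglass batt interface, ΣR_partial = 3.889 m·K/W.
T_interface = T_in − Q'·ΣR_partial = 6.38 °C − (-2.854)(3.889) = 17.5 °C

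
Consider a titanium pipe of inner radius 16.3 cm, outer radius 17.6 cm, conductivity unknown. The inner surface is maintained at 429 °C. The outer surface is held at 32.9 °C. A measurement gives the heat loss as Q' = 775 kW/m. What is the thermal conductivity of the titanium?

ΣR = ΔT/Q' = |429 − 32.9|/7.75×10^5 = 5.111×10^-4 m·K/W
ln(r₂/r₁)/(2πk) = 5.111×10^-4 ⇒ k = 0.07673/(2π·5.111×10^-4) = 23.9 W/m·K

k = 23.9 W/m·K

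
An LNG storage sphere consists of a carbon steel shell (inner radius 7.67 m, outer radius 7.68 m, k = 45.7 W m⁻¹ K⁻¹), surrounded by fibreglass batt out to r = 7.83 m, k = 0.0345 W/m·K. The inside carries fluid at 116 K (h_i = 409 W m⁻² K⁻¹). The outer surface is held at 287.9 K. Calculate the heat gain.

Q = 29.9 kW

Series thermal resistances, inner to outer:
  R_conv,in = 1/(4πr²h) = 1/(4π·7.67²·409) = 3.307×10^-6 K/W
  R_carbon steel = (1/7.67 − 1/7.68)/(4πk) = 1.698×10^-4/(4π·45.7) = 2.956×10^-7 K/W
  R_fibreglass batt = (1/7.68 − 1/7.83)/(4πk) = 0.002494/(4π·0.0345) = 0.005754 K/W
ΣR = 3.307×10^-6 + 2.956×10^-7 + 0.005754 = 0.005758 K/W
Q = ΔT/ΣR = (116 K − 287.9 K)/0.005758 = -29900 W
(Negative Q ⇒ heat flows inward; heat gain = 29900 W.)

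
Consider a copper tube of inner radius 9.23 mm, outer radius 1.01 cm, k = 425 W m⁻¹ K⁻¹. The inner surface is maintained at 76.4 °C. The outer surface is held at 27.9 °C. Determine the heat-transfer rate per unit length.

Q' = 1440 kW/m

Q' = 2πk·ΔT/ln(r₂/r₁) = 2π × 425 × 48.5 / ln(0.0101/0.00923) = 1.44×10^6 W/m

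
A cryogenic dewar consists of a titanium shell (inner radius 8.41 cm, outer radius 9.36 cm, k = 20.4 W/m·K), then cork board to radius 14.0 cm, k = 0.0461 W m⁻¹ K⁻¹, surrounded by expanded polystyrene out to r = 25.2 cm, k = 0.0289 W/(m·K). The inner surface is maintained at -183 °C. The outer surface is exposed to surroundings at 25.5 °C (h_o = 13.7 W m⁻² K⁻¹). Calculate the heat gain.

Q = 13.9 W

Resistance network (inner→outer):
  R_titanium = (1/0.0841 − 1/0.0936)/(4πk) = 1.207/(4π·20.4) = 0.004708 K/W
  R_cork board = (1/0.0936 − 1/0.140)/(4πk) = 3.541/(4π·0.0461) = 6.112 K/W
  R_expanded polystyrene = (1/0.140 − 1/0.252)/(4πk) = 3.175/(4π·0.0289) = 8.741 K/W
  R_conv,out = 1/(4πr²h) = 1/(4π·0.252²·13.7) = 0.09147 K/W
ΣR = 0.004708 + 6.112 + 8.741 + 0.09147 = 14.95 K/W
Q = ΔT/ΣR = (-183 °C − 25.5 °C)/14.95 = -13.9 W
(Negative Q ⇒ heat flows inward; heat gain = 13.9 W.)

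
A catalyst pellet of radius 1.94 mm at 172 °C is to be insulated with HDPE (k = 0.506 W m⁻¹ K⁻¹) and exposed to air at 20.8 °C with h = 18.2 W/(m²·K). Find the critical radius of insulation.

r_cr = 5.56 cm

For a sphere, r_cr = 2k_ins/h = 2·0.506/18.2 = 0.0556 m = 5.56 cm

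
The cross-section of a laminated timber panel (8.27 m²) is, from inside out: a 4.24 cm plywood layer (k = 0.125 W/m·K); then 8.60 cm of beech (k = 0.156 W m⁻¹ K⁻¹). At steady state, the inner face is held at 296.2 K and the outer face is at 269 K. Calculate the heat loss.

Resistance network (inner→outer):
  R_plywood = L/(kA) = 0.0424/(0.125·8.27) = 0.04102 K/W
  R_beech = L/(kA) = 0.0860/(0.156·8.27) = 0.06666 K/W
ΣR = 0.04102 + 0.06666 = 0.1077 K/W
Q = ΔT/ΣR = (296.2 K − 269 K)/0.1077 = 253 W

Q = 253 W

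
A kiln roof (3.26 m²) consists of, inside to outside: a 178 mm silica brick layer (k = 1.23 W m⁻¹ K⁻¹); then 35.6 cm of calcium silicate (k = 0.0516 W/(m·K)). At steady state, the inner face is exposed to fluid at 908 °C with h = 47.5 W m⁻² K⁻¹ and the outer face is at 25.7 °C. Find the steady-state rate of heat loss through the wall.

Resistance network (inner→outer):
  R_conv,in = 1/(hA) = 1/(47.5·3.26) = 0.006458 K/W
  R_silica brick = L/(kA) = 0.178/(1.23·3.26) = 0.04439 K/W
  R_calcium silicate = L/(kA) = 0.356/(0.0516·3.26) = 2.116 K/W
ΣR = 0.006458 + 0.04439 + 2.116 = 2.167 K/W
Q = ΔT/ΣR = (908 °C − 25.7 °C)/2.167 = 407 W

Q = 407 W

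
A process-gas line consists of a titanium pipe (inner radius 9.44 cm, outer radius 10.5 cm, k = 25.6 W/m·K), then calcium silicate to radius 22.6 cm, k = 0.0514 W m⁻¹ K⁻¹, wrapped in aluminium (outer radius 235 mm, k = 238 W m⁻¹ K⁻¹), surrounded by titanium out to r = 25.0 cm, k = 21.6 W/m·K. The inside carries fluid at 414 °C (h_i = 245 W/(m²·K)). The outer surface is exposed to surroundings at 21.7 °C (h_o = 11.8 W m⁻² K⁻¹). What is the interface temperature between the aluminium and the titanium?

T = 30.5 °C

Series thermal resistances, inner to outer:
  R'_conv,in = 1/(2πr h) = 1/(2π·0.0944·245) = 0.006881 m·K/W
  R'_titanium = ln(0.105/0.0944)/(2πk) = 0.1064/(2π·25.6) = 6.616×10^-4 m·K/W
  R'_calcium silicate = ln(0.226/0.105)/(2πk) = 0.7666/(2π·0.0514) = 2.374 m·K/W
  R'_aluminium = ln(0.235/0.226)/(2πk) = 0.03905/(2π·238) = 2.611×10^-5 m·K/W
  R'_titanium = ln(0.250/0.235)/(2πk) = 0.06188/(2π·21.6) = 4.559×10^-4 m·K/W
  R'_conv,out = 1/(2πr h) = 1/(2π·0.250·11.8) = 0.05395 m·K/W
ΣR = 0.006881 + 6.616×10^-4 + 2.374 + 2.611×10^-5 + 4.559×10^-4 + 0.05395 = 2.436 m·K/W
Q' = ΔT/ΣR = (414 °C − 21.7 °C)/2.436 = 161.0 W/m
From the inner boundary to the aluminium/titanium interface, ΣR_partial = 2.382 m·K/W.
T_interface = T_in − Q'·ΣR_partial = 414 °C − (161.0)(2.382) = 30.5 °C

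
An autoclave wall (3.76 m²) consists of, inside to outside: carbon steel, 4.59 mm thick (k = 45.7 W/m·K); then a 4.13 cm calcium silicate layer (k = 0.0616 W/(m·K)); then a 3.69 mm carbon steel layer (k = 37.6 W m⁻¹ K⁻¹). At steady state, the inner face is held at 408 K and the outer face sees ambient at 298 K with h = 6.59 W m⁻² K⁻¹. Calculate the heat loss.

Resistance network (inner→outer):
  R_carbon steel = L/(kA) = 0.00459/(45.7·3.76) = 2.671×10^-5 K/W
  R_calcium silicate = L/(kA) = 0.0413/(0.0616·3.76) = 0.1783 K/W
  R_carbon steel = L/(kA) = 0.00369/(37.6·3.76) = 2.610×10^-5 K/W
  R_conv,out = 1/(hA) = 1/(6.59·3.76) = 0.04036 K/W
ΣR = 2.671×10^-5 + 0.1783 + 2.610×10^-5 + 0.04036 = 0.2187 K/W
Q = ΔT/ΣR = (408 K − 298 K)/0.2187 = 503 W

Q = 503 W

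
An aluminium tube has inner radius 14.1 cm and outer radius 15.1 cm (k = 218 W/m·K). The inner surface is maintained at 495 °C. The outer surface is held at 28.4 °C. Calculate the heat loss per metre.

Q' = 2πk·ΔT/ln(r₂/r₁) = 2π × 218 × 466.6 / ln(0.151/0.141) = 9.33×10^6 W/m

Q' = 9330 kW/m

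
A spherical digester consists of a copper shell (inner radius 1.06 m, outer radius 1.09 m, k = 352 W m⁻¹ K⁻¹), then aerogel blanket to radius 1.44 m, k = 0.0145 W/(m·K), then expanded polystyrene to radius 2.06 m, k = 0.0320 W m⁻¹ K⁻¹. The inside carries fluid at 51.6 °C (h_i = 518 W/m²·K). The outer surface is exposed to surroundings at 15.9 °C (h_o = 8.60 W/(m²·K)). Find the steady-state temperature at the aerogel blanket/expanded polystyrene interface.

Treat each layer as a resistance in series:
  R_conv,in = 1/(4πr²h) = 1/(4π·1.06²·518) = 1.367×10^-4 K/W
  R_copper = (1/1.06 − 1/1.09)/(4πk) = 0.02597/(4π·352) = 5.870×10^-6 K/W
  R_aerogel blanket = (1/1.09 − 1/1.44)/(4πk) = 0.2230/(4π·0.0145) = 1.224 K/W
  R_expanded polystyrene = (1/1.44 − 1/2.06)/(4πk) = 0.2090/(4π·0.0320) = 0.5198 K/W
  R_conv,out = 1/(4πr²h) = 1/(4π·2.06²·8.60) = 0.002181 K/W
ΣR = 1.367×10^-4 + 5.870×10^-6 + 1.224 + 0.5198 + 0.002181 = 1.746 K/W
Q = ΔT/ΣR = (51.6 °C − 15.9 °C)/1.746 = 20.45 W
From the inner boundary to the aerogel blanket/expanded polystyrene interface, ΣR_partial = 1.224 K/W.
T_interface = T_in − Q·ΣR_partial = 51.6 °C − (20.45)(1.224) = 26.6 °C

T = 26.6 °C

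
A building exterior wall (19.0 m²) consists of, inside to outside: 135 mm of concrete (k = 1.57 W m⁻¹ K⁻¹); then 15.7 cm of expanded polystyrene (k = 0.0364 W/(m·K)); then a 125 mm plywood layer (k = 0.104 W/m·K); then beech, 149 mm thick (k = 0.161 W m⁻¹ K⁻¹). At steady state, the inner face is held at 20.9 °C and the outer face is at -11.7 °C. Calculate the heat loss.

Q = 94.9 W

Treat each layer as a resistance in series:
  R_concrete = L/(kA) = 0.135/(1.57·19.0) = 0.004526 K/W
  R_expanded polystyrene = L/(kA) = 0.157/(0.0364·19.0) = 0.2270 K/W
  R_plywood = L/(kA) = 0.125/(0.104·19.0) = 0.06326 K/W
  R_beech = L/(kA) = 0.149/(0.161·19.0) = 0.04871 K/W
ΣR = 0.004526 + 0.2270 + 0.06326 + 0.04871 = 0.3435 K/W
Q = ΔT/ΣR = (20.9 °C − -11.7 °C)/0.3435 = 94.9 W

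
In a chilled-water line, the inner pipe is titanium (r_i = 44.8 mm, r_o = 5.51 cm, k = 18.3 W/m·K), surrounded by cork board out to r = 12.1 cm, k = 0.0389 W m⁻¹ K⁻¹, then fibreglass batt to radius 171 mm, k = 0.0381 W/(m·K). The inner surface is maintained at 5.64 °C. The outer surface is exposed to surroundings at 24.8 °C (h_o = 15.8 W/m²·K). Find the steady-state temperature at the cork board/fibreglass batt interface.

Series thermal resistances, inner to outer:
  R'_titanium = ln(0.0551/0.0448)/(2πk) = 0.2069/(2π·18.3) = 0.001800 m·K/W
  R'_cork board = ln(0.121/0.0551)/(2πk) = 0.7866/(2π·0.0389) = 3.218 m·K/W
  R'_fibreglass batt = ln(0.171/0.121)/(2πk) = 0.3459/(2π·0.0381) = 1.445 m·K/W
  R'_conv,out = 1/(2πr h) = 1/(2π·0.171·15.8) = 0.05891 m·K/W
ΣR = 0.001800 + 3.218 + 1.445 + 0.05891 = 4.724 m·K/W
Q' = ΔT/ΣR = (5.64 °C − 24.8 °C)/4.724 = -4.056 W/m
From the inner boundary to the cork board/fibreglass batt interface, ΣR_partial = 3.220 m·K/W.
T_interface = T_in − Q'·ΣR_partial = 5.64 °C − (-4.056)(3.220) = 18.7 °C

T = 18.7 °C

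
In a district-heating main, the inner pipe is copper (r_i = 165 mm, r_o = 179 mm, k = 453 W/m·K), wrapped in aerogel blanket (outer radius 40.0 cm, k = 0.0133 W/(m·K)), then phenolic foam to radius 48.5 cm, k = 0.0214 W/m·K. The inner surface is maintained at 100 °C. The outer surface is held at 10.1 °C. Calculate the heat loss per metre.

Q' = 8.13 W/m

Treat each layer as a resistance in series:
  R'_copper = ln(0.179/0.165)/(2πk) = 0.08144/(2π·453) = 2.861×10^-5 m·K/W
  R'_aerogel blanket = ln(0.400/0.179)/(2πk) = 0.8041/(2π·0.0133) = 9.622 m·K/W
  R'_phenolic foam = ln(0.485/0.400)/(2πk) = 0.1927/(2π·0.0214) = 1.433 m·K/W
ΣR = 2.861×10^-5 + 9.622 + 1.433 = 11.06 m·K/W
Q' = ΔT/ΣR = (100 °C − 10.1 °C)/11.06 = 8.13 W/m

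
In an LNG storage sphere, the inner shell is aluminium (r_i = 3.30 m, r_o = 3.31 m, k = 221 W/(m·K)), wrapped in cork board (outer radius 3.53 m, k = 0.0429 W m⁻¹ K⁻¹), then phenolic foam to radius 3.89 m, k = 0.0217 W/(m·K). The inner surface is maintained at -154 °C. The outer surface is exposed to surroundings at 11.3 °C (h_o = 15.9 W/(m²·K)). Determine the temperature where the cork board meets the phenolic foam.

Treat each layer as a resistance in series:
  R_aluminium = (1/3.30 − 1/3.31)/(4πk) = 9.155×10^-4/(4π·221) = 3.297×10^-7 K/W
  R_cork board = (1/3.31 − 1/3.53)/(4πk) = 0.01883/(4π·0.0429) = 0.03493 K/W
  R_phenolic foam = (1/3.53 − 1/3.89)/(4πk) = 0.02622/(4π·0.0217) = 0.09614 K/W
  R_conv,out = 1/(4πr²h) = 1/(4π·3.89²·15.9) = 3.307×10^-4 K/W
ΣR = 3.297×10^-7 + 0.03493 + 0.09614 + 3.307×10^-4 = 0.1314 K/W
Q = ΔT/ΣR = (-154 °C − 11.3 °C)/0.1314 = -1258 W
From the inner boundary to the cork board/phenolic foam interface, ΣR_partial = 0.03493 K/W.
T_interface = T_in − Q·ΣR_partial = -154 °C − (-1258)(0.03493) = -110 °C

T = -110 °C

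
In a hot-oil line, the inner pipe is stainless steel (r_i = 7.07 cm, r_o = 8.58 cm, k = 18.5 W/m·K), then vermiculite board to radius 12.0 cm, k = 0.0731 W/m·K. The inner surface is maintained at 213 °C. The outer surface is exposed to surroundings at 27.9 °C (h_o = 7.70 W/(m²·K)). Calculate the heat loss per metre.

Q' = 205 W/m

Treat each layer as a resistance in series:
  R'_stainless steel = ln(0.0858/0.0707)/(2πk) = 0.1936/(2π·18.5) = 0.001665 m·K/W
  R'_vermiculite board = ln(0.120/0.0858)/(2πk) = 0.3355/(2π·0.0731) = 0.7304 m·K/W
  R'_conv,out = 1/(2πr h) = 1/(2π·0.120·7.70) = 0.1722 m·K/W
ΣR = 0.001665 + 0.7304 + 0.1722 = 0.9043 m·K/W
Q' = ΔT/ΣR = (213 °C − 27.9 °C)/0.9043 = 205 W/m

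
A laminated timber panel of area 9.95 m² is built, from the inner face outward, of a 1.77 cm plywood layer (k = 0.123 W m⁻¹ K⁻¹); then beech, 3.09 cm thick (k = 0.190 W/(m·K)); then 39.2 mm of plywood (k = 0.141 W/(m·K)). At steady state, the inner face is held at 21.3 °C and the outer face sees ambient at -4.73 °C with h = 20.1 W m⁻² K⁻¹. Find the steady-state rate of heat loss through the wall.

Treat each layer as a resistance in series:
  R_plywood = L/(kA) = 0.0177/(0.123·9.95) = 0.01446 K/W
  R_beech = L/(kA) = 0.0309/(0.190·9.95) = 0.01634 K/W
  R_plywood = L/(kA) = 0.0392/(0.141·9.95) = 0.02794 K/W
  R_conv,out = 1/(hA) = 1/(20.1·9.95) = 0.005000 K/W
ΣR = 0.01446 + 0.01634 + 0.02794 + 0.005000 = 0.06374 K/W
Q = ΔT/ΣR = (21.3 °C − -4.73 °C)/0.06374 = 408 W

Q = 408 W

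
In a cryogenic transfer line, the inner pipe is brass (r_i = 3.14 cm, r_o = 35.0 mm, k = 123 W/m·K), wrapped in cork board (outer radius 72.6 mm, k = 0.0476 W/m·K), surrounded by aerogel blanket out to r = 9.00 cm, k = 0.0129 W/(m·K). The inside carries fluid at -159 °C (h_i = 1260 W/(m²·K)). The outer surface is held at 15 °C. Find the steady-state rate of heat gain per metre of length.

Treat each layer as a resistance in series:
  R'_conv,in = 1/(2πr h) = 1/(2π·0.0314·1260) = 0.004023 m·K/W
  R'_brass = ln(0.0350/0.0314)/(2πk) = 0.1085/(2π·123) = 1.404×10^-4 m·K/W
  R'_cork board = ln(0.0726/0.0350)/(2πk) = 0.7296/(2π·0.0476) = 2.440 m·K/W
  R'_aerogel blanket = ln(0.0900/0.0726)/(2πk) = 0.2148/(2π·0.0129) = 2.651 m·K/W
ΣR = 0.004023 + 1.404×10^-4 + 2.440 + 2.651 = 5.095 m·K/W
Q' = ΔT/ΣR = (-159 °C − 15 °C)/5.095 = -34.2 W/m
(Negative Q' ⇒ heat flows inward; heat gain = 34.2 W/m.)

Q' = 34.2 W/m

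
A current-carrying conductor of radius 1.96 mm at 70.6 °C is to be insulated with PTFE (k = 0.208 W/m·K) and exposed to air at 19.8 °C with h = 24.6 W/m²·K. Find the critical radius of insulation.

r_cr = 0.846 cm

For a cylinder, r_cr = k_ins/h = 0.208/24.6 = 0.00846 m = 0.846 cm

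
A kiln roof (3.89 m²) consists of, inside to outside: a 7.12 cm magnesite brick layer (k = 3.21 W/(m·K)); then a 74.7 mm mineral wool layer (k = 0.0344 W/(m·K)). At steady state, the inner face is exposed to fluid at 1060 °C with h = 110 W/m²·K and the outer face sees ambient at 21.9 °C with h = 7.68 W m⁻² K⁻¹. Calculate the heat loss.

Q = 1730 W

Series thermal resistances, inner to outer:
  R_conv,in = 1/(hA) = 1/(110·3.89) = 0.002337 K/W
  R_magnesite brick = L/(kA) = 0.0712/(3.21·3.89) = 0.005702 K/W
  R_mineral wool = L/(kA) = 0.0747/(0.0344·3.89) = 0.5582 K/W
  R_conv,out = 1/(hA) = 1/(7.68·3.89) = 0.03347 K/W
ΣR = 0.002337 + 0.005702 + 0.5582 + 0.03347 = 0.5997 K/W
Q = ΔT/ΣR = (1060 °C − 21.9 °C)/0.5997 = 1730 W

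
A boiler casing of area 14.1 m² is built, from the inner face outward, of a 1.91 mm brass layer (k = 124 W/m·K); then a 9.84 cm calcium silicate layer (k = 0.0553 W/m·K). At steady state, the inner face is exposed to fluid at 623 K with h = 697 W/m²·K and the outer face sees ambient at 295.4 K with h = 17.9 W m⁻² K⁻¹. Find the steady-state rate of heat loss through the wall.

Q = 2510 W

Series thermal resistances, inner to outer:
  R_conv,in = 1/(hA) = 1/(697·14.1) = 1.018×10^-4 K/W
  R_brass = L/(kA) = 0.00191/(124·14.1) = 1.092×10^-6 K/W
  R_calcium silicate = L/(kA) = 0.0984/(0.0553·14.1) = 0.1262 K/W
  R_conv,out = 1/(hA) = 1/(17.9·14.1) = 0.003962 K/W
ΣR = 1.018×10^-4 + 1.092×10^-6 + 0.1262 + 0.003962 = 0.1303 K/W
Q = ΔT/ΣR = (623 K − 295.4 K)/0.1303 = 2510 W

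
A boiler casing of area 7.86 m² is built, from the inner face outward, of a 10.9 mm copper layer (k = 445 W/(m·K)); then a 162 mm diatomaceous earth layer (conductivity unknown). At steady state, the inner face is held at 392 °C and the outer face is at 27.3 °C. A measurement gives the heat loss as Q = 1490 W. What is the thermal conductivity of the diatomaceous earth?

ΣR = ΔT/Q = |392 − 27.3|/1490 = 0.2448 K/W
Known resistances:
  R_copper = L/(kA) = 0.0109/(445·7.86) = 3.116×10^-6 K/W
R_diatomaceous earth = ΣR − ΣR_known = 0.2448 − 3.116×10^-6 = 0.2448 K/W
L/(kA) = 0.2448 ⇒ k = 0.162/(0.2448·7.86) = 0.0842 W/m·K

k = 0.0842 W/m·K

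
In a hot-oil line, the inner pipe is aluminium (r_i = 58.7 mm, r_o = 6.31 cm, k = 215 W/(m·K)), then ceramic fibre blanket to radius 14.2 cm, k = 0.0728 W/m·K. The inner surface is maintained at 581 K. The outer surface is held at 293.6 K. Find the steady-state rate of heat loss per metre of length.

Q' = 162 W/m

Treat each layer as a resistance in series:
  R'_aluminium = ln(0.0631/0.0587)/(2πk) = 0.07228/(2π·215) = 5.351×10^-5 m·K/W
  R'_ceramic fibre blanket = ln(0.142/0.0631)/(2πk) = 0.8111/(2π·0.0728) = 1.773 m·K/W
ΣR = 5.351×10^-5 + 1.773 = 1.773 m·K/W
Q' = ΔT/ΣR = (581 K − 293.6 K)/1.773 = 162 W/m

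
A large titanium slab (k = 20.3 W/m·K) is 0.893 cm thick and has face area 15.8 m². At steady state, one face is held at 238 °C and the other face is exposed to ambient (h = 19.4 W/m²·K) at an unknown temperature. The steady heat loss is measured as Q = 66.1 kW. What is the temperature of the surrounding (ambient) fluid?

Sum the resistances:
  R_titanium = L/(kA) = 0.00893/(20.3·15.8) = 2.784×10^-5 K/W
  R_conv,out = 1/(hA) = 1/(19.4·15.8) = 0.003262 K/W
ΣR = 0.003290 K/W
ΔT = Q·ΣR = 66100 × 0.003290 = 217.5 K
Heat flows outward, so T_out = T_in − ΔT = 238 − 217.5 = 20.5 °C

T_out = 20.5 °C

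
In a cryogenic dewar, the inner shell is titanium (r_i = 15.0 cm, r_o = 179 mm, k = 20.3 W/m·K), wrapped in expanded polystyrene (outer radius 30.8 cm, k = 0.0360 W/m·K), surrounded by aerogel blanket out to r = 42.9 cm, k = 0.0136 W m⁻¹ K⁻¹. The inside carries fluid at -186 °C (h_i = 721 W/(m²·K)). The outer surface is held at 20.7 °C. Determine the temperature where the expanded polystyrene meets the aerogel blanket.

T = -84.4 °C

Treat each layer as a resistance in series:
  R_conv,in = 1/(4πr²h) = 1/(4π·0.150²·721) = 0.004905 K/W
  R_titanium = (1/0.150 − 1/0.179)/(4πk) = 1.080/(4π·20.3) = 0.004234 K/W
  R_expanded polystyrene = (1/0.179 − 1/0.308)/(4πk) = 2.340/(4π·0.0360) = 5.172 K/W
  R_aerogel blanket = (1/0.308 − 1/0.429)/(4πk) = 0.9158/(4π·0.0136) = 5.358 K/W
ΣR = 0.004905 + 0.004234 + 5.172 + 5.358 = 10.54 K/W
Q = ΔT/ΣR = (-186 °C − 20.7 °C)/10.54 = -19.61 W
From the inner boundary to the expanded polystyrene/aerogel blanket interface, ΣR_partial = 5.181 K/W.
T_interface = T_in − Q·ΣR_partial = -186 °C − (-19.61)(5.181) = -84.4 °C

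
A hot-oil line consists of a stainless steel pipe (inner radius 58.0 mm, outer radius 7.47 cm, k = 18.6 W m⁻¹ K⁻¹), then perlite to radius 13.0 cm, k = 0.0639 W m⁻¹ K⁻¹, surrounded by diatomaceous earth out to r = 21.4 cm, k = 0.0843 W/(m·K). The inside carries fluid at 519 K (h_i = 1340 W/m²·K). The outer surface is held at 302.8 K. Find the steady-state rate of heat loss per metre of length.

Q' = 93.0 W/m

Series thermal resistances, inner to outer:
  R'_conv,in = 1/(2πr h) = 1/(2π·0.0580·1340) = 0.002048 m·K/W
  R'_stainless steel = ln(0.0747/0.0580)/(2πk) = 0.2530/(2π·18.6) = 0.002165 m·K/W
  R'_perlite = ln(0.130/0.0747)/(2πk) = 0.5541/(2π·0.0639) = 1.380 m·K/W
  R'_diatomaceous earth = ln(0.214/0.130)/(2πk) = 0.4984/(2π·0.0843) = 0.9410 m·K/W
ΣR = 0.002048 + 0.002165 + 1.380 + 0.9410 = 2.325 m·K/W
Q' = ΔT/ΣR = (519 K − 302.8 K)/2.325 = 93.0 W/m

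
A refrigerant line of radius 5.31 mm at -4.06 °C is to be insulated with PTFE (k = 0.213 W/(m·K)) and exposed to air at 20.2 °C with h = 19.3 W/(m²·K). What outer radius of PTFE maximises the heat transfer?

r_cr = 1.10 cm

For a cylinder, r_cr = k_ins/h = 0.213/19.3 = 0.0110 m = 1.10 cm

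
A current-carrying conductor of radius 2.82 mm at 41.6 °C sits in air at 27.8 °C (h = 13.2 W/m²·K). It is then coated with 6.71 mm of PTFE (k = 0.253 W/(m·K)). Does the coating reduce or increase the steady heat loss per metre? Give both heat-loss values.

increases: 3.23 → 6.79 W/m

Critical radius for a cylinder: r_cr = k/h = 0.0192 m = 1.92 cm.
Outer radius after coating: r₂ = 0.00282 + 0.00671 = 0.00953 m.
Since r₁ < r_cr and r₂ ≤ r_cr, the coating moves toward the maximum at r_cr — heat loss rises.
Bare: R = 1/(2πr₁h) = 4.276 m·K/W; Q = 13.8/4.276 = 3.23 W/m.
Coated: R = R_cond + R_conv = 2.031 m·K/W; Q = 13.8/2.031 = 6.79 W/m.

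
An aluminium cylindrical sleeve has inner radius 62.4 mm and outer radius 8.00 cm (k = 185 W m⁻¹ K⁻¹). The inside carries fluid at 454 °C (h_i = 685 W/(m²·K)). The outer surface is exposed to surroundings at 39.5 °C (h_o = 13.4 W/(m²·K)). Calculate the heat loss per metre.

Series thermal resistances, inner to outer:
  R'_conv,in = 1/(2πr h) = 1/(2π·0.0624·685) = 0.003723 m·K/W
  R'_aluminium = ln(0.0800/0.0624)/(2πk) = 0.2485/(2π·185) = 2.138×10^-4 m·K/W
  R'_conv,out = 1/(2πr h) = 1/(2π·0.0800·13.4) = 0.1485 m·K/W
ΣR = 0.003723 + 2.138×10^-4 + 0.1485 = 0.1524 m·K/W
Q' = ΔT/ΣR = (454 °C − 39.5 °C)/0.1524 = 2720 W/m

Q' = 2.72 kW/m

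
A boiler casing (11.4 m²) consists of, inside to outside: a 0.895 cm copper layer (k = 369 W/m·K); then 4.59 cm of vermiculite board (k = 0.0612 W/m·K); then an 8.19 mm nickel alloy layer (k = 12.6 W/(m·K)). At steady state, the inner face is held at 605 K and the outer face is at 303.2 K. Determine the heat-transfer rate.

Treat each layer as a resistance in series:
  R_copper = L/(kA) = 0.00895/(369·11.4) = 2.128×10^-6 K/W
  R_vermiculite board = L/(kA) = 0.0459/(0.0612·11.4) = 0.06579 K/W
  R_nickel alloy = L/(kA) = 0.00819/(12.6·11.4) = 5.702×10^-5 K/W
ΣR = 2.128×10^-6 + 0.06579 + 5.702×10^-5 = 0.06585 K/W
Q = ΔT/ΣR = (605 K − 303.2 K)/0.06585 = 4580 W

Q = 4.58 kW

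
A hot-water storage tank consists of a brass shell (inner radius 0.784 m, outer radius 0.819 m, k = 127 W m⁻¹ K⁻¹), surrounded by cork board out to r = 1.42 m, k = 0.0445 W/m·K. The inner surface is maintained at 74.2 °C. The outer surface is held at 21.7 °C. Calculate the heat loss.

Treat each layer as a resistance in series:
  R_brass = (1/0.784 − 1/0.819)/(4πk) = 0.05451/(4π·127) = 3.416×10^-5 K/W
  R_cork board = (1/0.819 − 1/1.42)/(4πk) = 0.5168/(4π·0.0445) = 0.9241 K/W
ΣR = 3.416×10^-5 + 0.9241 = 0.9241 K/W
Q = ΔT/ΣR = (74.2 °C − 21.7 °C)/0.9241 = 56.8 W

Q = 56.8 W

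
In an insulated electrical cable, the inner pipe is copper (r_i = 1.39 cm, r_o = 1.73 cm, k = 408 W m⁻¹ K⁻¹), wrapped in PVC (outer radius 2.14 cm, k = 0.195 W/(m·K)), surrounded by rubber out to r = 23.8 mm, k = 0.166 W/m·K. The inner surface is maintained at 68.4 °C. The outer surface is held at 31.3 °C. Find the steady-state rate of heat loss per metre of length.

Series thermal resistances, inner to outer:
  R'_copper = ln(0.0173/0.0139)/(2πk) = 0.2188/(2π·408) = 8.536×10^-5 m·K/W
  R'_PVC = ln(0.0214/0.0173)/(2πk) = 0.2127/(2π·0.195) = 0.1736 m·K/W
  R'_rubber = ln(0.0238/0.0214)/(2πk) = 0.1063/(2π·0.166) = 0.1019 m·K/W
ΣR = 8.536×10^-5 + 0.1736 + 0.1019 = 0.2756 m·K/W
Q' = ΔT/ΣR = (68.4 °C − 31.3 °C)/0.2756 = 135 W/m

Q' = 135 W/m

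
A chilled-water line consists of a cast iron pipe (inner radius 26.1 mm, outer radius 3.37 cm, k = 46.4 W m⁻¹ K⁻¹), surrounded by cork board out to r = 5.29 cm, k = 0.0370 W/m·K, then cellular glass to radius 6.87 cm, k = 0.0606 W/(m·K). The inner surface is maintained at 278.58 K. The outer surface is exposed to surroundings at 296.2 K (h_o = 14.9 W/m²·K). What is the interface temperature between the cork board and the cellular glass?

T = 290.9 K

Treat each layer as a resistance in series:
  R'_cast iron = ln(0.0337/0.0261)/(2πk) = 0.2556/(2π·46.4) = 8.766×10^-4 m·K/W
  R'_cork board = ln(0.0529/0.0337)/(2πk) = 0.4509/(2π·0.0370) = 1.940 m·K/W
  R'_cellular glass = ln(0.0687/0.0529)/(2πk) = 0.2613/(2π·0.0606) = 0.6864 m·K/W
  R'_conv,out = 1/(2πr h) = 1/(2π·0.0687·14.9) = 0.1555 m·K/W
ΣR = 8.766×10^-4 + 1.940 + 0.6864 + 0.1555 = 2.783 m·K/W
Q' = ΔT/ΣR = (278.58 K − 296.2 K)/2.783 = -6.331 W/m
From the inner boundary to the cork board/cellular glass interface, ΣR_partial = 1.941 m·K/W.
T_interface = T_in − Q'·ΣR_partial = 278.58 K − (-6.331)(1.941) = 290.9 K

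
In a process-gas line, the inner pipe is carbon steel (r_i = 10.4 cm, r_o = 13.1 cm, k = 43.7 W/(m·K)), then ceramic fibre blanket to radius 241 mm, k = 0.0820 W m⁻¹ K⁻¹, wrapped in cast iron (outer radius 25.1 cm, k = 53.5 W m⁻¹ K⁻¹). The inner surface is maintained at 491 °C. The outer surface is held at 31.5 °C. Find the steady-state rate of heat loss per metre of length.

Resistance network (inner→outer):
  R'_carbon steel = ln(0.131/0.104)/(2πk) = 0.2308/(2π·43.7) = 8.406×10^-4 m·K/W
  R'_ceramic fibre blanket = ln(0.241/0.131)/(2πk) = 0.6096/(2π·0.0820) = 1.183 m·K/W
  R'_cast iron = ln(0.251/0.241)/(2πk) = 0.04066/(2π·53.5) = 1.209×10^-4 m·K/W
ΣR = 8.406×10^-4 + 1.183 + 1.209×10^-4 = 1.184 m·K/W
Q' = ΔT/ΣR = (491 °C − 31.5 °C)/1.184 = 388 W/m

Q' = 388 W/m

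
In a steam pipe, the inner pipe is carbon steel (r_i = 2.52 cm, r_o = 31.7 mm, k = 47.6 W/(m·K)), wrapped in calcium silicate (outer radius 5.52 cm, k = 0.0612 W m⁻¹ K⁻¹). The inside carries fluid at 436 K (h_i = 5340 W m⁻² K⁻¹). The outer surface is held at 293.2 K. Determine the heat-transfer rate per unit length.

Q' = 98.9 W/m

Treat each layer as a resistance in series:
  R'_conv,in = 1/(2πr h) = 1/(2π·0.0252·5340) = 0.001183 m·K/W
  R'_carbon steel = ln(0.0317/0.0252)/(2πk) = 0.2295/(2π·47.6) = 7.673×10^-4 m·K/W
  R'_calcium silicate = ln(0.0552/0.0317)/(2πk) = 0.5546/(2π·0.0612) = 1.442 m·K/W
ΣR = 0.001183 + 7.673×10^-4 + 1.442 = 1.444 m·K/W
Q' = ΔT/ΣR = (436 K − 293.2 K)/1.444 = 98.9 W/m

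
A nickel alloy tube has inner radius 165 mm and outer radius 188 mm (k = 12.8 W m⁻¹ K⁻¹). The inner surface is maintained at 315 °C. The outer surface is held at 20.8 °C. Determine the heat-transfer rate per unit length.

Q' = 181 kW/m

Q' = 2πk·ΔT/ln(r₂/r₁) = 2π × 12.8 × 294.2 / ln(0.188/0.165) = 1.81×10^5 W/m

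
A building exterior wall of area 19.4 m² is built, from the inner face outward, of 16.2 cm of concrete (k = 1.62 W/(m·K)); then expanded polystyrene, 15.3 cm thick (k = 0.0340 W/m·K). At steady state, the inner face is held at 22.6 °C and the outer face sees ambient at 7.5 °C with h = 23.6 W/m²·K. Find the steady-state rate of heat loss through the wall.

Q = 63.1 W

Resistance network (inner→outer):
  R_concrete = L/(kA) = 0.162/(1.62·19.4) = 0.005155 K/W
  R_expanded polystyrene = L/(kA) = 0.153/(0.0340·19.4) = 0.2320 K/W
  R_conv,out = 1/(hA) = 1/(23.6·19.4) = 0.002184 K/W
ΣR = 0.005155 + 0.2320 + 0.002184 = 0.2393 K/W
Q = ΔT/ΣR = (22.6 °C − 7.5 °C)/0.2393 = 63.1 W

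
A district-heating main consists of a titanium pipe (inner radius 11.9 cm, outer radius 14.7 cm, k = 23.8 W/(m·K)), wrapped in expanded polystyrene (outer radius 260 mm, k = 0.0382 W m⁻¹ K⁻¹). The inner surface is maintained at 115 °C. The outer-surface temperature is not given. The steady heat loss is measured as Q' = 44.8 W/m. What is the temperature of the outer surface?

T_out = 8.5 °C

Sum the resistances:
  R'_titanium = ln(0.147/0.119)/(2πk) = 0.2113/(2π·23.8) = 0.001413 m·K/W
  R'_expanded polystyrene = ln(0.260/0.147)/(2πk) = 0.5702/(2π·0.0382) = 2.376 m·K/W
ΣR = 2.377 m·K/W
ΔT = Q'·ΣR = 44.8 × 2.377 = 106.5 K
Heat flows outward, so T_out = T_in − ΔT = 115 − 106.5 = 8.5 °C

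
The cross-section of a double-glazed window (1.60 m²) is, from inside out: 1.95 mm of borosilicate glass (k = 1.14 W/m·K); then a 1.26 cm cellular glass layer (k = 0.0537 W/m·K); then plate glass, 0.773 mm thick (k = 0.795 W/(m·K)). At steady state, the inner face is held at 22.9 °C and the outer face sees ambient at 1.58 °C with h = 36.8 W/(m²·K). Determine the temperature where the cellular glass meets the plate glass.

Treat each layer as a resistance in series:
  R_borosilicate glass = L/(kA) = 0.00195/(1.14·1.60) = 0.001069 K/W
  R_cellular glass = L/(kA) = 0.0126/(0.0537·1.60) = 0.1466 K/W
  R_plate glass = L/(kA) = 7.73×10^-4/(0.795·1.60) = 6.077×10^-4 K/W
  R_conv,out = 1/(hA) = 1/(36.8·1.60) = 0.01698 K/W
ΣR = 0.001069 + 0.1466 + 6.077×10^-4 + 0.01698 = 0.1653 K/W
Q = ΔT/ΣR = (22.9 °C − 1.58 °C)/0.1653 = 129.0 W
From the inner boundary to the cellular glass/plate glass interface, ΣR_partial = 0.1477 K/W.
T_interface = T_in − Q·ΣR_partial = 22.9 °C − (129.0)(0.1477) = 3.85 °C

T = 3.85 °C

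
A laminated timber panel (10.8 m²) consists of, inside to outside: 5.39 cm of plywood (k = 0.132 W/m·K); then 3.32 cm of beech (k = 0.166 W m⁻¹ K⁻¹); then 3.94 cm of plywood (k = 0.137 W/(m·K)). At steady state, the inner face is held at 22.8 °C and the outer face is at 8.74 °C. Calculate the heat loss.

Q = 169 W

Treat each layer as a resistance in series:
  R_plywood = L/(kA) = 0.0539/(0.132·10.8) = 0.03781 K/W
  R_beech = L/(kA) = 0.0332/(0.166·10.8) = 0.01852 K/W
  R_plywood = L/(kA) = 0.0394/(0.137·10.8) = 0.02663 K/W
ΣR = 0.03781 + 0.01852 + 0.02663 = 0.08296 K/W
Q = ΔT/ΣR = (22.8 °C − 8.74 °C)/0.08296 = 169 W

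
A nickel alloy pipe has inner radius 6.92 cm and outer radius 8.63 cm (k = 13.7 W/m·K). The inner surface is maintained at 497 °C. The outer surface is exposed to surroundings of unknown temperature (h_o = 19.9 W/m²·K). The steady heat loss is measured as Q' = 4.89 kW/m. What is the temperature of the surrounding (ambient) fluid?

T_out = 31.3 °C

Sum the resistances:
  R'_nickel alloy = ln(0.0863/0.0692)/(2πk) = 0.2208/(2π·13.7) = 0.002565 m·K/W
  R'_conv,out = 1/(2πr h) = 1/(2π·0.0863·19.9) = 0.09267 m·K/W
ΣR = 0.09524 m·K/W
ΔT = Q'·ΣR = 4890 × 0.09524 = 465.7 K
Heat flows outward, so T_out = T_in − ΔT = 497 − 465.7 = 31.3 °C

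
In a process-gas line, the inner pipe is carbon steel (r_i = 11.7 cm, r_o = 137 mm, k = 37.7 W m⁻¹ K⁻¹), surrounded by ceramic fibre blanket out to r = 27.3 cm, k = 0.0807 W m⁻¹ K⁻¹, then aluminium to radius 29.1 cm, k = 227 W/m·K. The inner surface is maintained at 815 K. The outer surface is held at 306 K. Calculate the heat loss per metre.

Series thermal resistances, inner to outer:
  R'_carbon steel = ln(0.137/0.117)/(2πk) = 0.1578/(2π·37.7) = 6.662×10^-4 m·K/W
  R'_ceramic fibre blanket = ln(0.273/0.137)/(2πk) = 0.6895/(2π·0.0807) = 1.360 m·K/W
  R'_aluminium = ln(0.291/0.273)/(2πk) = 0.06385/(2π·227) = 4.477×10^-5 m·K/W
ΣR = 6.662×10^-4 + 1.360 + 4.477×10^-5 = 1.361 m·K/W
Q' = ΔT/ΣR = (815 K − 306 K)/1.361 = 374 W/m

Q' = 374 W/m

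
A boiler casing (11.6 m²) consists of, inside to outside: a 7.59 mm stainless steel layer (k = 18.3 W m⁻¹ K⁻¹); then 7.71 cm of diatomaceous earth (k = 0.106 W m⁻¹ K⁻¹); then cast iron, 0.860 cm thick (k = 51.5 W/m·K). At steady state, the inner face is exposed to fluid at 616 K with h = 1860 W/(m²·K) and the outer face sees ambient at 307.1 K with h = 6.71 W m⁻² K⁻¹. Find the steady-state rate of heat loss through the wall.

Resistance network (inner→outer):
  R_conv,in = 1/(hA) = 1/(1860·11.6) = 4.635×10^-5 K/W
  R_stainless steel = L/(kA) = 0.00759/(18.3·11.6) = 3.575×10^-5 K/W
  R_diatomaceous earth = L/(kA) = 0.0771/(0.106·11.6) = 0.06270 K/W
  R_cast iron = L/(kA) = 0.00860/(51.5·11.6) = 1.440×10^-5 K/W
  R_conv,out = 1/(hA) = 1/(6.71·11.6) = 0.01285 K/W
ΣR = 4.635×10^-5 + 3.575×10^-5 + 0.06270 + 1.440×10^-5 + 0.01285 = 0.07565 K/W
Q = ΔT/ΣR = (616 K − 307.1 K)/0.07565 = 4080 W

Q = 4080 W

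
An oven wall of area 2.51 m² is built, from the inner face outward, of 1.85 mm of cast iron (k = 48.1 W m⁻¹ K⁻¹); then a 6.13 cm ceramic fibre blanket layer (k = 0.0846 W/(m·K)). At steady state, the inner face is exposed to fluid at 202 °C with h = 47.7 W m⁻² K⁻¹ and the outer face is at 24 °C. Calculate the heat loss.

Q = 599 W

Resistance network (inner→outer):
  R_conv,in = 1/(hA) = 1/(47.7·2.51) = 0.008352 K/W
  R_cast iron = L/(kA) = 0.00185/(48.1·2.51) = 1.532×10^-5 K/W
  R_ceramic fibre blanket = L/(kA) = 0.0613/(0.0846·2.51) = 0.2887 K/W
ΣR = 0.008352 + 1.532×10^-5 + 0.2887 = 0.2971 K/W
Q = ΔT/ΣR = (202 °C − 24 °C)/0.2971 = 599 W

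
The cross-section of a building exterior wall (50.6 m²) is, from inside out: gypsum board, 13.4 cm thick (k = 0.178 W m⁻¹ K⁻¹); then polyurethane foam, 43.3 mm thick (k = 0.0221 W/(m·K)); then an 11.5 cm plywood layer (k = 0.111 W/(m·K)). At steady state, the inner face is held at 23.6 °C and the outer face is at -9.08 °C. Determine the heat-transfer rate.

Treat each layer as a resistance in series:
  R_gypsum board = L/(kA) = 0.134/(0.178·50.6) = 0.01488 K/W
  R_polyurethane foam = L/(kA) = 0.0433/(0.0221·50.6) = 0.03872 K/W
  R_plywood = L/(kA) = 0.115/(0.111·50.6) = 0.02048 K/W
ΣR = 0.01488 + 0.03872 + 0.02048 = 0.07408 K/W
Q = ΔT/ΣR = (23.6 °C − -9.08 °C)/0.07408 = 441 W

Q = 441 W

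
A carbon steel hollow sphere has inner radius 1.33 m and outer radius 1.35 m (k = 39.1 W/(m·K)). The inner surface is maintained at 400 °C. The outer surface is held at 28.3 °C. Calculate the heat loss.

Q = 1.64×10^7 W

Q = 4πk·ΔT/(1/r₁ − 1/r₂) = 4π × 39.1 × 371.7 / (1/1.33 − 1/1.35) = 1.64×10^7 W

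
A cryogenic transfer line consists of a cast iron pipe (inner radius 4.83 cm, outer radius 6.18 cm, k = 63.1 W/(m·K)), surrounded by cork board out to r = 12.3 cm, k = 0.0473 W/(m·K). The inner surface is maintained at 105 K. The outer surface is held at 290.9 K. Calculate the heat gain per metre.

Q' = 80.2 W/m

Treat each layer as a resistance in series:
  R'_cast iron = ln(0.0618/0.0483)/(2πk) = 0.2465/(2π·63.1) = 6.217×10^-4 m·K/W
  R'_cork board = ln(0.123/0.0618)/(2πk) = 0.6883/(2π·0.0473) = 2.316 m·K/W
ΣR = 6.217×10^-4 + 2.316 = 2.317 m·K/W
Q' = ΔT/ΣR = (105 K − 290.9 K)/2.317 = -80.2 W/m
(Negative Q' ⇒ heat flows inward; heat gain = 80.2 W/m.)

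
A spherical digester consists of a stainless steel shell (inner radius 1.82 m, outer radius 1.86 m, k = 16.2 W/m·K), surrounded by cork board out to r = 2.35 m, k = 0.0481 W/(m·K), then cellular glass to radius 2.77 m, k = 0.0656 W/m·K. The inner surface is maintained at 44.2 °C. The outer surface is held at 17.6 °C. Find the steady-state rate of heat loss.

Q = 101 W

Treat each layer as a resistance in series:
  R_stainless steel = (1/1.82 − 1/1.86)/(4πk) = 0.01182/(4π·16.2) = 5.804×10^-5 K/W
  R_cork board = (1/1.86 − 1/2.35)/(4πk) = 0.1121/(4π·0.0481) = 0.1855 K/W
  R_cellular glass = (1/2.35 − 1/2.77)/(4πk) = 0.06452/(4π·0.0656) = 0.07827 K/W
ΣR = 5.804×10^-5 + 0.1855 + 0.07827 = 0.2638 K/W
Q = ΔT/ΣR = (44.2 °C − 17.6 °C)/0.2638 = 101 W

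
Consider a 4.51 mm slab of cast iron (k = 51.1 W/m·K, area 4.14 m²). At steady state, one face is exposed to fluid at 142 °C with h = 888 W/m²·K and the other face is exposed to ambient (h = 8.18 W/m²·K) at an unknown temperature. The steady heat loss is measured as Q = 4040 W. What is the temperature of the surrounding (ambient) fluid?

T_out = 21.5 °C

Sum the resistances:
  R_conv,in = 1/(hA) = 1/(888·4.14) = 2.720×10^-4 K/W
  R_cast iron = L/(kA) = 0.00451/(51.1·4.14) = 2.132×10^-5 K/W
  R_conv,out = 1/(hA) = 1/(8.18·4.14) = 0.02953 K/W
ΣR = 0.02982 K/W
ΔT = Q·ΣR = 4040 × 0.02982 = 120.5 K
Heat flows outward, so T_out = T_in − ΔT = 142 − 120.5 = 21.5 °C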